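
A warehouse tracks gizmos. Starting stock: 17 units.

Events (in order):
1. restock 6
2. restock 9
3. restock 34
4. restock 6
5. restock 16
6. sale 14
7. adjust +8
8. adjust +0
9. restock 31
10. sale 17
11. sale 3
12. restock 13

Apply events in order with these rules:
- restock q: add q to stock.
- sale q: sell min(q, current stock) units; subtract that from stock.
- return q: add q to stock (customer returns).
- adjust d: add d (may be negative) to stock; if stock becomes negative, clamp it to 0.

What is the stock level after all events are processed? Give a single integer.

Processing events:
Start: stock = 17
  Event 1 (restock 6): 17 + 6 = 23
  Event 2 (restock 9): 23 + 9 = 32
  Event 3 (restock 34): 32 + 34 = 66
  Event 4 (restock 6): 66 + 6 = 72
  Event 5 (restock 16): 72 + 16 = 88
  Event 6 (sale 14): sell min(14,88)=14. stock: 88 - 14 = 74. total_sold = 14
  Event 7 (adjust +8): 74 + 8 = 82
  Event 8 (adjust +0): 82 + 0 = 82
  Event 9 (restock 31): 82 + 31 = 113
  Event 10 (sale 17): sell min(17,113)=17. stock: 113 - 17 = 96. total_sold = 31
  Event 11 (sale 3): sell min(3,96)=3. stock: 96 - 3 = 93. total_sold = 34
  Event 12 (restock 13): 93 + 13 = 106
Final: stock = 106, total_sold = 34

Answer: 106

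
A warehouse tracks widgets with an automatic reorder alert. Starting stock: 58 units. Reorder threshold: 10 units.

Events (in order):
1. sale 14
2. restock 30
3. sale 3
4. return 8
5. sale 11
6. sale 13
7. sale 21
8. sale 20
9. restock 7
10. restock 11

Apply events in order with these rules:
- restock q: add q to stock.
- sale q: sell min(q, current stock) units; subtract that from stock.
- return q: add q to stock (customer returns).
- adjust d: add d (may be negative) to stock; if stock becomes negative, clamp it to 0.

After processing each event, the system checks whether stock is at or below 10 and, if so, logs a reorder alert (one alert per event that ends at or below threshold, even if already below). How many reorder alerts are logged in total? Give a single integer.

Answer: 0

Derivation:
Processing events:
Start: stock = 58
  Event 1 (sale 14): sell min(14,58)=14. stock: 58 - 14 = 44. total_sold = 14
  Event 2 (restock 30): 44 + 30 = 74
  Event 3 (sale 3): sell min(3,74)=3. stock: 74 - 3 = 71. total_sold = 17
  Event 4 (return 8): 71 + 8 = 79
  Event 5 (sale 11): sell min(11,79)=11. stock: 79 - 11 = 68. total_sold = 28
  Event 6 (sale 13): sell min(13,68)=13. stock: 68 - 13 = 55. total_sold = 41
  Event 7 (sale 21): sell min(21,55)=21. stock: 55 - 21 = 34. total_sold = 62
  Event 8 (sale 20): sell min(20,34)=20. stock: 34 - 20 = 14. total_sold = 82
  Event 9 (restock 7): 14 + 7 = 21
  Event 10 (restock 11): 21 + 11 = 32
Final: stock = 32, total_sold = 82

Checking against threshold 10:
  After event 1: stock=44 > 10
  After event 2: stock=74 > 10
  After event 3: stock=71 > 10
  After event 4: stock=79 > 10
  After event 5: stock=68 > 10
  After event 6: stock=55 > 10
  After event 7: stock=34 > 10
  After event 8: stock=14 > 10
  After event 9: stock=21 > 10
  After event 10: stock=32 > 10
Alert events: []. Count = 0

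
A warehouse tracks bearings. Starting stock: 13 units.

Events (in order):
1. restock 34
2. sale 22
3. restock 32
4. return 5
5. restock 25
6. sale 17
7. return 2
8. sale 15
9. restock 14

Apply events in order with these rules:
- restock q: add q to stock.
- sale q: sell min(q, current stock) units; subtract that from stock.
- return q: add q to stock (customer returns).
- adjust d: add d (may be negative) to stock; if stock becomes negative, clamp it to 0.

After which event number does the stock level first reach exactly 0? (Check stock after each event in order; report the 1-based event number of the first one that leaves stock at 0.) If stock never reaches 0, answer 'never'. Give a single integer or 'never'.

Answer: never

Derivation:
Processing events:
Start: stock = 13
  Event 1 (restock 34): 13 + 34 = 47
  Event 2 (sale 22): sell min(22,47)=22. stock: 47 - 22 = 25. total_sold = 22
  Event 3 (restock 32): 25 + 32 = 57
  Event 4 (return 5): 57 + 5 = 62
  Event 5 (restock 25): 62 + 25 = 87
  Event 6 (sale 17): sell min(17,87)=17. stock: 87 - 17 = 70. total_sold = 39
  Event 7 (return 2): 70 + 2 = 72
  Event 8 (sale 15): sell min(15,72)=15. stock: 72 - 15 = 57. total_sold = 54
  Event 9 (restock 14): 57 + 14 = 71
Final: stock = 71, total_sold = 54

Stock never reaches 0.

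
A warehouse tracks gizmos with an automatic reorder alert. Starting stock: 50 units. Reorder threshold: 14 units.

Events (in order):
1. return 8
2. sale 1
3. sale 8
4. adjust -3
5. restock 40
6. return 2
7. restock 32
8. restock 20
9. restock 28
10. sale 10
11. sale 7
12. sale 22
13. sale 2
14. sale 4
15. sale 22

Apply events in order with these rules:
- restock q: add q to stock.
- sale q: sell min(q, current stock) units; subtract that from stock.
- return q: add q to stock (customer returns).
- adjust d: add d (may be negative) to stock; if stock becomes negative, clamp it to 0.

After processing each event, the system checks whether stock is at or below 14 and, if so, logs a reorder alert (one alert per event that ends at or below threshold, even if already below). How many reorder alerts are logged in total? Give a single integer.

Processing events:
Start: stock = 50
  Event 1 (return 8): 50 + 8 = 58
  Event 2 (sale 1): sell min(1,58)=1. stock: 58 - 1 = 57. total_sold = 1
  Event 3 (sale 8): sell min(8,57)=8. stock: 57 - 8 = 49. total_sold = 9
  Event 4 (adjust -3): 49 + -3 = 46
  Event 5 (restock 40): 46 + 40 = 86
  Event 6 (return 2): 86 + 2 = 88
  Event 7 (restock 32): 88 + 32 = 120
  Event 8 (restock 20): 120 + 20 = 140
  Event 9 (restock 28): 140 + 28 = 168
  Event 10 (sale 10): sell min(10,168)=10. stock: 168 - 10 = 158. total_sold = 19
  Event 11 (sale 7): sell min(7,158)=7. stock: 158 - 7 = 151. total_sold = 26
  Event 12 (sale 22): sell min(22,151)=22. stock: 151 - 22 = 129. total_sold = 48
  Event 13 (sale 2): sell min(2,129)=2. stock: 129 - 2 = 127. total_sold = 50
  Event 14 (sale 4): sell min(4,127)=4. stock: 127 - 4 = 123. total_sold = 54
  Event 15 (sale 22): sell min(22,123)=22. stock: 123 - 22 = 101. total_sold = 76
Final: stock = 101, total_sold = 76

Checking against threshold 14:
  After event 1: stock=58 > 14
  After event 2: stock=57 > 14
  After event 3: stock=49 > 14
  After event 4: stock=46 > 14
  After event 5: stock=86 > 14
  After event 6: stock=88 > 14
  After event 7: stock=120 > 14
  After event 8: stock=140 > 14
  After event 9: stock=168 > 14
  After event 10: stock=158 > 14
  After event 11: stock=151 > 14
  After event 12: stock=129 > 14
  After event 13: stock=127 > 14
  After event 14: stock=123 > 14
  After event 15: stock=101 > 14
Alert events: []. Count = 0

Answer: 0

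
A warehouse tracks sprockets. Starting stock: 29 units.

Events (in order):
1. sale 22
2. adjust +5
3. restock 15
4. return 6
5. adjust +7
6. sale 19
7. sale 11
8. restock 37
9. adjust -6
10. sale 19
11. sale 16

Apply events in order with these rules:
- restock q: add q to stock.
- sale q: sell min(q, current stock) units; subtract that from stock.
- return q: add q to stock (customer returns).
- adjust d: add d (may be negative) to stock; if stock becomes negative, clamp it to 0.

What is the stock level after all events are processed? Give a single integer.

Answer: 6

Derivation:
Processing events:
Start: stock = 29
  Event 1 (sale 22): sell min(22,29)=22. stock: 29 - 22 = 7. total_sold = 22
  Event 2 (adjust +5): 7 + 5 = 12
  Event 3 (restock 15): 12 + 15 = 27
  Event 4 (return 6): 27 + 6 = 33
  Event 5 (adjust +7): 33 + 7 = 40
  Event 6 (sale 19): sell min(19,40)=19. stock: 40 - 19 = 21. total_sold = 41
  Event 7 (sale 11): sell min(11,21)=11. stock: 21 - 11 = 10. total_sold = 52
  Event 8 (restock 37): 10 + 37 = 47
  Event 9 (adjust -6): 47 + -6 = 41
  Event 10 (sale 19): sell min(19,41)=19. stock: 41 - 19 = 22. total_sold = 71
  Event 11 (sale 16): sell min(16,22)=16. stock: 22 - 16 = 6. total_sold = 87
Final: stock = 6, total_sold = 87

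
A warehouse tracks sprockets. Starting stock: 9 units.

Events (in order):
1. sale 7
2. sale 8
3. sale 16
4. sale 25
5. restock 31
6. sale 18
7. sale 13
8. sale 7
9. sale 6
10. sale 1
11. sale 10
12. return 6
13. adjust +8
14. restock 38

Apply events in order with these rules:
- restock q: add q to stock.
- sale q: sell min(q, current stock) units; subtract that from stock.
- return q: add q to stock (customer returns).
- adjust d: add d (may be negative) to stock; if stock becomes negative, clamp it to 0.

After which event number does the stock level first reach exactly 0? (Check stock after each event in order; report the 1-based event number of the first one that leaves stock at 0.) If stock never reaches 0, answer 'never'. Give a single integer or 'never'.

Processing events:
Start: stock = 9
  Event 1 (sale 7): sell min(7,9)=7. stock: 9 - 7 = 2. total_sold = 7
  Event 2 (sale 8): sell min(8,2)=2. stock: 2 - 2 = 0. total_sold = 9
  Event 3 (sale 16): sell min(16,0)=0. stock: 0 - 0 = 0. total_sold = 9
  Event 4 (sale 25): sell min(25,0)=0. stock: 0 - 0 = 0. total_sold = 9
  Event 5 (restock 31): 0 + 31 = 31
  Event 6 (sale 18): sell min(18,31)=18. stock: 31 - 18 = 13. total_sold = 27
  Event 7 (sale 13): sell min(13,13)=13. stock: 13 - 13 = 0. total_sold = 40
  Event 8 (sale 7): sell min(7,0)=0. stock: 0 - 0 = 0. total_sold = 40
  Event 9 (sale 6): sell min(6,0)=0. stock: 0 - 0 = 0. total_sold = 40
  Event 10 (sale 1): sell min(1,0)=0. stock: 0 - 0 = 0. total_sold = 40
  Event 11 (sale 10): sell min(10,0)=0. stock: 0 - 0 = 0. total_sold = 40
  Event 12 (return 6): 0 + 6 = 6
  Event 13 (adjust +8): 6 + 8 = 14
  Event 14 (restock 38): 14 + 38 = 52
Final: stock = 52, total_sold = 40

First zero at event 2.

Answer: 2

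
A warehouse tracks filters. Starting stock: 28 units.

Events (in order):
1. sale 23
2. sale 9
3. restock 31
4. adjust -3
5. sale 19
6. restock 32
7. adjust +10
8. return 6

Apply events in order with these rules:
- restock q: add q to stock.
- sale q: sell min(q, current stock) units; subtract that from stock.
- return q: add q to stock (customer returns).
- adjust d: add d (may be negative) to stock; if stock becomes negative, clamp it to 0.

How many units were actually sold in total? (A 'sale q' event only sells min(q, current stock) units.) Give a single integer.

Processing events:
Start: stock = 28
  Event 1 (sale 23): sell min(23,28)=23. stock: 28 - 23 = 5. total_sold = 23
  Event 2 (sale 9): sell min(9,5)=5. stock: 5 - 5 = 0. total_sold = 28
  Event 3 (restock 31): 0 + 31 = 31
  Event 4 (adjust -3): 31 + -3 = 28
  Event 5 (sale 19): sell min(19,28)=19. stock: 28 - 19 = 9. total_sold = 47
  Event 6 (restock 32): 9 + 32 = 41
  Event 7 (adjust +10): 41 + 10 = 51
  Event 8 (return 6): 51 + 6 = 57
Final: stock = 57, total_sold = 47

Answer: 47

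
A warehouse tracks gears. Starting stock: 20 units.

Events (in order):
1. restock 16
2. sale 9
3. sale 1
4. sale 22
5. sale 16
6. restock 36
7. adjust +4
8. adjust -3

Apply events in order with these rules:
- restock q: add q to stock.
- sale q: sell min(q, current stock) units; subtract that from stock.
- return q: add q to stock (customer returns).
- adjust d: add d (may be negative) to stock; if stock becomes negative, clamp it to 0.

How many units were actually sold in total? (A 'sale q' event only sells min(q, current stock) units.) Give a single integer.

Processing events:
Start: stock = 20
  Event 1 (restock 16): 20 + 16 = 36
  Event 2 (sale 9): sell min(9,36)=9. stock: 36 - 9 = 27. total_sold = 9
  Event 3 (sale 1): sell min(1,27)=1. stock: 27 - 1 = 26. total_sold = 10
  Event 4 (sale 22): sell min(22,26)=22. stock: 26 - 22 = 4. total_sold = 32
  Event 5 (sale 16): sell min(16,4)=4. stock: 4 - 4 = 0. total_sold = 36
  Event 6 (restock 36): 0 + 36 = 36
  Event 7 (adjust +4): 36 + 4 = 40
  Event 8 (adjust -3): 40 + -3 = 37
Final: stock = 37, total_sold = 36

Answer: 36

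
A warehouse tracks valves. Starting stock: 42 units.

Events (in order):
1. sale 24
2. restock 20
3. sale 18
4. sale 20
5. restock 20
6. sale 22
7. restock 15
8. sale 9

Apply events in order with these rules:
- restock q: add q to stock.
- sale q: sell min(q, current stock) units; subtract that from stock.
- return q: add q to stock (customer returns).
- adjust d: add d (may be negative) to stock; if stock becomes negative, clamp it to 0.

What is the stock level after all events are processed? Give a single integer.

Processing events:
Start: stock = 42
  Event 1 (sale 24): sell min(24,42)=24. stock: 42 - 24 = 18. total_sold = 24
  Event 2 (restock 20): 18 + 20 = 38
  Event 3 (sale 18): sell min(18,38)=18. stock: 38 - 18 = 20. total_sold = 42
  Event 4 (sale 20): sell min(20,20)=20. stock: 20 - 20 = 0. total_sold = 62
  Event 5 (restock 20): 0 + 20 = 20
  Event 6 (sale 22): sell min(22,20)=20. stock: 20 - 20 = 0. total_sold = 82
  Event 7 (restock 15): 0 + 15 = 15
  Event 8 (sale 9): sell min(9,15)=9. stock: 15 - 9 = 6. total_sold = 91
Final: stock = 6, total_sold = 91

Answer: 6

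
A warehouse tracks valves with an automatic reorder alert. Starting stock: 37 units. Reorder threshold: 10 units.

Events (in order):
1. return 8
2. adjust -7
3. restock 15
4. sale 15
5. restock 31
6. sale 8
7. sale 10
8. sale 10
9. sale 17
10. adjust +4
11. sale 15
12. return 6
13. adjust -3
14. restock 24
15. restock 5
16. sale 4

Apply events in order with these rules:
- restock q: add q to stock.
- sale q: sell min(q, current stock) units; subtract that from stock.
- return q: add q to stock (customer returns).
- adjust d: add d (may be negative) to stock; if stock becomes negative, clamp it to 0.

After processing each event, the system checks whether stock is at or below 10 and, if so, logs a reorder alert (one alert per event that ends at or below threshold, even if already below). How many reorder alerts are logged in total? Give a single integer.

Answer: 0

Derivation:
Processing events:
Start: stock = 37
  Event 1 (return 8): 37 + 8 = 45
  Event 2 (adjust -7): 45 + -7 = 38
  Event 3 (restock 15): 38 + 15 = 53
  Event 4 (sale 15): sell min(15,53)=15. stock: 53 - 15 = 38. total_sold = 15
  Event 5 (restock 31): 38 + 31 = 69
  Event 6 (sale 8): sell min(8,69)=8. stock: 69 - 8 = 61. total_sold = 23
  Event 7 (sale 10): sell min(10,61)=10. stock: 61 - 10 = 51. total_sold = 33
  Event 8 (sale 10): sell min(10,51)=10. stock: 51 - 10 = 41. total_sold = 43
  Event 9 (sale 17): sell min(17,41)=17. stock: 41 - 17 = 24. total_sold = 60
  Event 10 (adjust +4): 24 + 4 = 28
  Event 11 (sale 15): sell min(15,28)=15. stock: 28 - 15 = 13. total_sold = 75
  Event 12 (return 6): 13 + 6 = 19
  Event 13 (adjust -3): 19 + -3 = 16
  Event 14 (restock 24): 16 + 24 = 40
  Event 15 (restock 5): 40 + 5 = 45
  Event 16 (sale 4): sell min(4,45)=4. stock: 45 - 4 = 41. total_sold = 79
Final: stock = 41, total_sold = 79

Checking against threshold 10:
  After event 1: stock=45 > 10
  After event 2: stock=38 > 10
  After event 3: stock=53 > 10
  After event 4: stock=38 > 10
  After event 5: stock=69 > 10
  After event 6: stock=61 > 10
  After event 7: stock=51 > 10
  After event 8: stock=41 > 10
  After event 9: stock=24 > 10
  After event 10: stock=28 > 10
  After event 11: stock=13 > 10
  After event 12: stock=19 > 10
  After event 13: stock=16 > 10
  After event 14: stock=40 > 10
  After event 15: stock=45 > 10
  After event 16: stock=41 > 10
Alert events: []. Count = 0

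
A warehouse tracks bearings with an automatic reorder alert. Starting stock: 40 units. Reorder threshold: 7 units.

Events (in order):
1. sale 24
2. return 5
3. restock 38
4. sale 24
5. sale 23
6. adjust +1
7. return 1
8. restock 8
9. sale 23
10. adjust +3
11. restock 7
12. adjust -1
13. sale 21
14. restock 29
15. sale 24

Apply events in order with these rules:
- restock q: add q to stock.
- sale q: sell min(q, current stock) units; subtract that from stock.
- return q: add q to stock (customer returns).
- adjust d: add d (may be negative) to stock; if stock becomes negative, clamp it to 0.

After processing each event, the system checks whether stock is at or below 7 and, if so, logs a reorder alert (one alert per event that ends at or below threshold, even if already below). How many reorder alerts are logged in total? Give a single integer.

Processing events:
Start: stock = 40
  Event 1 (sale 24): sell min(24,40)=24. stock: 40 - 24 = 16. total_sold = 24
  Event 2 (return 5): 16 + 5 = 21
  Event 3 (restock 38): 21 + 38 = 59
  Event 4 (sale 24): sell min(24,59)=24. stock: 59 - 24 = 35. total_sold = 48
  Event 5 (sale 23): sell min(23,35)=23. stock: 35 - 23 = 12. total_sold = 71
  Event 6 (adjust +1): 12 + 1 = 13
  Event 7 (return 1): 13 + 1 = 14
  Event 8 (restock 8): 14 + 8 = 22
  Event 9 (sale 23): sell min(23,22)=22. stock: 22 - 22 = 0. total_sold = 93
  Event 10 (adjust +3): 0 + 3 = 3
  Event 11 (restock 7): 3 + 7 = 10
  Event 12 (adjust -1): 10 + -1 = 9
  Event 13 (sale 21): sell min(21,9)=9. stock: 9 - 9 = 0. total_sold = 102
  Event 14 (restock 29): 0 + 29 = 29
  Event 15 (sale 24): sell min(24,29)=24. stock: 29 - 24 = 5. total_sold = 126
Final: stock = 5, total_sold = 126

Checking against threshold 7:
  After event 1: stock=16 > 7
  After event 2: stock=21 > 7
  After event 3: stock=59 > 7
  After event 4: stock=35 > 7
  After event 5: stock=12 > 7
  After event 6: stock=13 > 7
  After event 7: stock=14 > 7
  After event 8: stock=22 > 7
  After event 9: stock=0 <= 7 -> ALERT
  After event 10: stock=3 <= 7 -> ALERT
  After event 11: stock=10 > 7
  After event 12: stock=9 > 7
  After event 13: stock=0 <= 7 -> ALERT
  After event 14: stock=29 > 7
  After event 15: stock=5 <= 7 -> ALERT
Alert events: [9, 10, 13, 15]. Count = 4

Answer: 4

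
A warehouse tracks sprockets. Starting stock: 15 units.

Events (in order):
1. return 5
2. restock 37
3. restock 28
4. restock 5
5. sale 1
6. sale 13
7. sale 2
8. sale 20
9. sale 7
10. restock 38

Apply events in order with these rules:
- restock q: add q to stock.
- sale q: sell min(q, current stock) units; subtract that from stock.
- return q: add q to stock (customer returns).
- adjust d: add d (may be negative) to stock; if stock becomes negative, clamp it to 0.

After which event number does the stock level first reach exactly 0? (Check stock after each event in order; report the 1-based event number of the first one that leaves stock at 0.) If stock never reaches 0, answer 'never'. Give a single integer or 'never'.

Answer: never

Derivation:
Processing events:
Start: stock = 15
  Event 1 (return 5): 15 + 5 = 20
  Event 2 (restock 37): 20 + 37 = 57
  Event 3 (restock 28): 57 + 28 = 85
  Event 4 (restock 5): 85 + 5 = 90
  Event 5 (sale 1): sell min(1,90)=1. stock: 90 - 1 = 89. total_sold = 1
  Event 6 (sale 13): sell min(13,89)=13. stock: 89 - 13 = 76. total_sold = 14
  Event 7 (sale 2): sell min(2,76)=2. stock: 76 - 2 = 74. total_sold = 16
  Event 8 (sale 20): sell min(20,74)=20. stock: 74 - 20 = 54. total_sold = 36
  Event 9 (sale 7): sell min(7,54)=7. stock: 54 - 7 = 47. total_sold = 43
  Event 10 (restock 38): 47 + 38 = 85
Final: stock = 85, total_sold = 43

Stock never reaches 0.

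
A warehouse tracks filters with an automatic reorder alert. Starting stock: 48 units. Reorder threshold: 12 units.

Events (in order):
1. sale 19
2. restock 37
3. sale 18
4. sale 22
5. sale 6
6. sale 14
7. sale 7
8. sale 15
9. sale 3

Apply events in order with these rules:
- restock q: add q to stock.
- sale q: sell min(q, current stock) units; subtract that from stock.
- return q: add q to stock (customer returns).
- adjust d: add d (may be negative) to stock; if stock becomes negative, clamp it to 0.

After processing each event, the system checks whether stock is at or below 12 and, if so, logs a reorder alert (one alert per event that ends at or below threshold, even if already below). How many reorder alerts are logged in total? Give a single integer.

Processing events:
Start: stock = 48
  Event 1 (sale 19): sell min(19,48)=19. stock: 48 - 19 = 29. total_sold = 19
  Event 2 (restock 37): 29 + 37 = 66
  Event 3 (sale 18): sell min(18,66)=18. stock: 66 - 18 = 48. total_sold = 37
  Event 4 (sale 22): sell min(22,48)=22. stock: 48 - 22 = 26. total_sold = 59
  Event 5 (sale 6): sell min(6,26)=6. stock: 26 - 6 = 20. total_sold = 65
  Event 6 (sale 14): sell min(14,20)=14. stock: 20 - 14 = 6. total_sold = 79
  Event 7 (sale 7): sell min(7,6)=6. stock: 6 - 6 = 0. total_sold = 85
  Event 8 (sale 15): sell min(15,0)=0. stock: 0 - 0 = 0. total_sold = 85
  Event 9 (sale 3): sell min(3,0)=0. stock: 0 - 0 = 0. total_sold = 85
Final: stock = 0, total_sold = 85

Checking against threshold 12:
  After event 1: stock=29 > 12
  After event 2: stock=66 > 12
  After event 3: stock=48 > 12
  After event 4: stock=26 > 12
  After event 5: stock=20 > 12
  After event 6: stock=6 <= 12 -> ALERT
  After event 7: stock=0 <= 12 -> ALERT
  After event 8: stock=0 <= 12 -> ALERT
  After event 9: stock=0 <= 12 -> ALERT
Alert events: [6, 7, 8, 9]. Count = 4

Answer: 4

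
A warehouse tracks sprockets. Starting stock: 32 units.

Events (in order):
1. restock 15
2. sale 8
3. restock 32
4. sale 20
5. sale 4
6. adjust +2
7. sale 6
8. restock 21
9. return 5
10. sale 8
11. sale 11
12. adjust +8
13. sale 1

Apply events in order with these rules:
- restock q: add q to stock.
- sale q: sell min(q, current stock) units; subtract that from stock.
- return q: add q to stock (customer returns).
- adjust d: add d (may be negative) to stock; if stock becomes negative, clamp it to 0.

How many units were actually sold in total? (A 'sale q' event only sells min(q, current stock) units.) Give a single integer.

Answer: 58

Derivation:
Processing events:
Start: stock = 32
  Event 1 (restock 15): 32 + 15 = 47
  Event 2 (sale 8): sell min(8,47)=8. stock: 47 - 8 = 39. total_sold = 8
  Event 3 (restock 32): 39 + 32 = 71
  Event 4 (sale 20): sell min(20,71)=20. stock: 71 - 20 = 51. total_sold = 28
  Event 5 (sale 4): sell min(4,51)=4. stock: 51 - 4 = 47. total_sold = 32
  Event 6 (adjust +2): 47 + 2 = 49
  Event 7 (sale 6): sell min(6,49)=6. stock: 49 - 6 = 43. total_sold = 38
  Event 8 (restock 21): 43 + 21 = 64
  Event 9 (return 5): 64 + 5 = 69
  Event 10 (sale 8): sell min(8,69)=8. stock: 69 - 8 = 61. total_sold = 46
  Event 11 (sale 11): sell min(11,61)=11. stock: 61 - 11 = 50. total_sold = 57
  Event 12 (adjust +8): 50 + 8 = 58
  Event 13 (sale 1): sell min(1,58)=1. stock: 58 - 1 = 57. total_sold = 58
Final: stock = 57, total_sold = 58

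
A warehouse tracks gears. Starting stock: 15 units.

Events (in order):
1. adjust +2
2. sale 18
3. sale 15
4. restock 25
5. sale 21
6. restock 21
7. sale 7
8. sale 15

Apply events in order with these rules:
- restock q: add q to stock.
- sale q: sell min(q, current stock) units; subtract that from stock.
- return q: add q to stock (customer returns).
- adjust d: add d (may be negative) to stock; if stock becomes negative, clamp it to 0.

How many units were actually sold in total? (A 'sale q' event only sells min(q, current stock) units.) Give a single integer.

Processing events:
Start: stock = 15
  Event 1 (adjust +2): 15 + 2 = 17
  Event 2 (sale 18): sell min(18,17)=17. stock: 17 - 17 = 0. total_sold = 17
  Event 3 (sale 15): sell min(15,0)=0. stock: 0 - 0 = 0. total_sold = 17
  Event 4 (restock 25): 0 + 25 = 25
  Event 5 (sale 21): sell min(21,25)=21. stock: 25 - 21 = 4. total_sold = 38
  Event 6 (restock 21): 4 + 21 = 25
  Event 7 (sale 7): sell min(7,25)=7. stock: 25 - 7 = 18. total_sold = 45
  Event 8 (sale 15): sell min(15,18)=15. stock: 18 - 15 = 3. total_sold = 60
Final: stock = 3, total_sold = 60

Answer: 60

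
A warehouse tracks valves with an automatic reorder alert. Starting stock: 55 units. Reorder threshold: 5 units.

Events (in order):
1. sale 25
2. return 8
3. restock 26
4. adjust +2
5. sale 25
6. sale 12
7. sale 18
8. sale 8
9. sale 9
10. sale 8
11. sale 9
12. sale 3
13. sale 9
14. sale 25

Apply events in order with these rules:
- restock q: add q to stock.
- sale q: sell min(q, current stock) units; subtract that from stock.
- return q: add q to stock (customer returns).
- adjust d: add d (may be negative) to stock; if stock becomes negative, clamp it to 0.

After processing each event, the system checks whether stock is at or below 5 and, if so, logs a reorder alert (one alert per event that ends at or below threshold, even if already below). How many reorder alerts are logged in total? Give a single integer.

Answer: 7

Derivation:
Processing events:
Start: stock = 55
  Event 1 (sale 25): sell min(25,55)=25. stock: 55 - 25 = 30. total_sold = 25
  Event 2 (return 8): 30 + 8 = 38
  Event 3 (restock 26): 38 + 26 = 64
  Event 4 (adjust +2): 64 + 2 = 66
  Event 5 (sale 25): sell min(25,66)=25. stock: 66 - 25 = 41. total_sold = 50
  Event 6 (sale 12): sell min(12,41)=12. stock: 41 - 12 = 29. total_sold = 62
  Event 7 (sale 18): sell min(18,29)=18. stock: 29 - 18 = 11. total_sold = 80
  Event 8 (sale 8): sell min(8,11)=8. stock: 11 - 8 = 3. total_sold = 88
  Event 9 (sale 9): sell min(9,3)=3. stock: 3 - 3 = 0. total_sold = 91
  Event 10 (sale 8): sell min(8,0)=0. stock: 0 - 0 = 0. total_sold = 91
  Event 11 (sale 9): sell min(9,0)=0. stock: 0 - 0 = 0. total_sold = 91
  Event 12 (sale 3): sell min(3,0)=0. stock: 0 - 0 = 0. total_sold = 91
  Event 13 (sale 9): sell min(9,0)=0. stock: 0 - 0 = 0. total_sold = 91
  Event 14 (sale 25): sell min(25,0)=0. stock: 0 - 0 = 0. total_sold = 91
Final: stock = 0, total_sold = 91

Checking against threshold 5:
  After event 1: stock=30 > 5
  After event 2: stock=38 > 5
  After event 3: stock=64 > 5
  After event 4: stock=66 > 5
  After event 5: stock=41 > 5
  After event 6: stock=29 > 5
  After event 7: stock=11 > 5
  After event 8: stock=3 <= 5 -> ALERT
  After event 9: stock=0 <= 5 -> ALERT
  After event 10: stock=0 <= 5 -> ALERT
  After event 11: stock=0 <= 5 -> ALERT
  After event 12: stock=0 <= 5 -> ALERT
  After event 13: stock=0 <= 5 -> ALERT
  After event 14: stock=0 <= 5 -> ALERT
Alert events: [8, 9, 10, 11, 12, 13, 14]. Count = 7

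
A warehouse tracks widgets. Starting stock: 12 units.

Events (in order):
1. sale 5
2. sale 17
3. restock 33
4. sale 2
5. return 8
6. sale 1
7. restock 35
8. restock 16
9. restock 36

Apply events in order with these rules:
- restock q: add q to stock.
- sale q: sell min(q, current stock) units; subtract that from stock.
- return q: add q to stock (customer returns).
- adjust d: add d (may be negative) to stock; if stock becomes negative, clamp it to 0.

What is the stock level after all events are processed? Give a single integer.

Answer: 125

Derivation:
Processing events:
Start: stock = 12
  Event 1 (sale 5): sell min(5,12)=5. stock: 12 - 5 = 7. total_sold = 5
  Event 2 (sale 17): sell min(17,7)=7. stock: 7 - 7 = 0. total_sold = 12
  Event 3 (restock 33): 0 + 33 = 33
  Event 4 (sale 2): sell min(2,33)=2. stock: 33 - 2 = 31. total_sold = 14
  Event 5 (return 8): 31 + 8 = 39
  Event 6 (sale 1): sell min(1,39)=1. stock: 39 - 1 = 38. total_sold = 15
  Event 7 (restock 35): 38 + 35 = 73
  Event 8 (restock 16): 73 + 16 = 89
  Event 9 (restock 36): 89 + 36 = 125
Final: stock = 125, total_sold = 15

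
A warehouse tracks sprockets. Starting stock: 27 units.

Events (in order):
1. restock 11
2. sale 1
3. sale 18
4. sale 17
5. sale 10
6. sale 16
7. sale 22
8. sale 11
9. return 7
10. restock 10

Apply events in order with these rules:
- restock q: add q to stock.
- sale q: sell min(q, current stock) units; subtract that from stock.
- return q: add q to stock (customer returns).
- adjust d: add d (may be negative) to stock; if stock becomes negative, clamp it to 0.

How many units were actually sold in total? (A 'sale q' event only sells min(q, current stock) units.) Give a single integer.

Processing events:
Start: stock = 27
  Event 1 (restock 11): 27 + 11 = 38
  Event 2 (sale 1): sell min(1,38)=1. stock: 38 - 1 = 37. total_sold = 1
  Event 3 (sale 18): sell min(18,37)=18. stock: 37 - 18 = 19. total_sold = 19
  Event 4 (sale 17): sell min(17,19)=17. stock: 19 - 17 = 2. total_sold = 36
  Event 5 (sale 10): sell min(10,2)=2. stock: 2 - 2 = 0. total_sold = 38
  Event 6 (sale 16): sell min(16,0)=0. stock: 0 - 0 = 0. total_sold = 38
  Event 7 (sale 22): sell min(22,0)=0. stock: 0 - 0 = 0. total_sold = 38
  Event 8 (sale 11): sell min(11,0)=0. stock: 0 - 0 = 0. total_sold = 38
  Event 9 (return 7): 0 + 7 = 7
  Event 10 (restock 10): 7 + 10 = 17
Final: stock = 17, total_sold = 38

Answer: 38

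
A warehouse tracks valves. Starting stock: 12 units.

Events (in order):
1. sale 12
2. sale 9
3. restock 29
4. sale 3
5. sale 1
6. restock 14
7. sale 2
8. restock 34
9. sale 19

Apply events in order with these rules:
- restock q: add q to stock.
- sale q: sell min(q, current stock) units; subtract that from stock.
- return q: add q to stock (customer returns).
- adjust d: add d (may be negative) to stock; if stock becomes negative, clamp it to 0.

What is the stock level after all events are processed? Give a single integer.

Processing events:
Start: stock = 12
  Event 1 (sale 12): sell min(12,12)=12. stock: 12 - 12 = 0. total_sold = 12
  Event 2 (sale 9): sell min(9,0)=0. stock: 0 - 0 = 0. total_sold = 12
  Event 3 (restock 29): 0 + 29 = 29
  Event 4 (sale 3): sell min(3,29)=3. stock: 29 - 3 = 26. total_sold = 15
  Event 5 (sale 1): sell min(1,26)=1. stock: 26 - 1 = 25. total_sold = 16
  Event 6 (restock 14): 25 + 14 = 39
  Event 7 (sale 2): sell min(2,39)=2. stock: 39 - 2 = 37. total_sold = 18
  Event 8 (restock 34): 37 + 34 = 71
  Event 9 (sale 19): sell min(19,71)=19. stock: 71 - 19 = 52. total_sold = 37
Final: stock = 52, total_sold = 37

Answer: 52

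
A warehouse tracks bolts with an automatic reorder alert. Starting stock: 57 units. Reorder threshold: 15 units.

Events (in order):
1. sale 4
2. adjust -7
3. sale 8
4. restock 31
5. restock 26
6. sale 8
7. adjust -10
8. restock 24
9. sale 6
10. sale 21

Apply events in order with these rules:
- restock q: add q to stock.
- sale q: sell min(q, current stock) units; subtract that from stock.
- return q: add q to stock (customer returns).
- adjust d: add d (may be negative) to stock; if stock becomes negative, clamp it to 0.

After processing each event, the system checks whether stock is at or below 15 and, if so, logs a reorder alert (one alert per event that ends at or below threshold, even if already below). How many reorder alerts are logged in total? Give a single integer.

Answer: 0

Derivation:
Processing events:
Start: stock = 57
  Event 1 (sale 4): sell min(4,57)=4. stock: 57 - 4 = 53. total_sold = 4
  Event 2 (adjust -7): 53 + -7 = 46
  Event 3 (sale 8): sell min(8,46)=8. stock: 46 - 8 = 38. total_sold = 12
  Event 4 (restock 31): 38 + 31 = 69
  Event 5 (restock 26): 69 + 26 = 95
  Event 6 (sale 8): sell min(8,95)=8. stock: 95 - 8 = 87. total_sold = 20
  Event 7 (adjust -10): 87 + -10 = 77
  Event 8 (restock 24): 77 + 24 = 101
  Event 9 (sale 6): sell min(6,101)=6. stock: 101 - 6 = 95. total_sold = 26
  Event 10 (sale 21): sell min(21,95)=21. stock: 95 - 21 = 74. total_sold = 47
Final: stock = 74, total_sold = 47

Checking against threshold 15:
  After event 1: stock=53 > 15
  After event 2: stock=46 > 15
  After event 3: stock=38 > 15
  After event 4: stock=69 > 15
  After event 5: stock=95 > 15
  After event 6: stock=87 > 15
  After event 7: stock=77 > 15
  After event 8: stock=101 > 15
  After event 9: stock=95 > 15
  After event 10: stock=74 > 15
Alert events: []. Count = 0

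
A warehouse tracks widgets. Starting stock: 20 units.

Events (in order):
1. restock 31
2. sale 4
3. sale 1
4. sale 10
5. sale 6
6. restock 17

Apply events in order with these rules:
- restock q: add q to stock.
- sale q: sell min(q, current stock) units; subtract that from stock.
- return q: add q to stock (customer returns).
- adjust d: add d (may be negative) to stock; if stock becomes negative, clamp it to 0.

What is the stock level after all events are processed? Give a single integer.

Answer: 47

Derivation:
Processing events:
Start: stock = 20
  Event 1 (restock 31): 20 + 31 = 51
  Event 2 (sale 4): sell min(4,51)=4. stock: 51 - 4 = 47. total_sold = 4
  Event 3 (sale 1): sell min(1,47)=1. stock: 47 - 1 = 46. total_sold = 5
  Event 4 (sale 10): sell min(10,46)=10. stock: 46 - 10 = 36. total_sold = 15
  Event 5 (sale 6): sell min(6,36)=6. stock: 36 - 6 = 30. total_sold = 21
  Event 6 (restock 17): 30 + 17 = 47
Final: stock = 47, total_sold = 21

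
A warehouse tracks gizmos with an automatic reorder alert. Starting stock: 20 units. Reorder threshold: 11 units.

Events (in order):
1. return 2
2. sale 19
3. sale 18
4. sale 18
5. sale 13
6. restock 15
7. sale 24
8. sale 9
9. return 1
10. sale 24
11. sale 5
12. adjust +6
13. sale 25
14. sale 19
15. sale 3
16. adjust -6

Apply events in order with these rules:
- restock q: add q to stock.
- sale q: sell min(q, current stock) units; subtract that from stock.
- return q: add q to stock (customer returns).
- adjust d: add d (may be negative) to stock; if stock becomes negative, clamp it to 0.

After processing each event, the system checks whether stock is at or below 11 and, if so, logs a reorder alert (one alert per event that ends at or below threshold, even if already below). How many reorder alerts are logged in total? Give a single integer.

Processing events:
Start: stock = 20
  Event 1 (return 2): 20 + 2 = 22
  Event 2 (sale 19): sell min(19,22)=19. stock: 22 - 19 = 3. total_sold = 19
  Event 3 (sale 18): sell min(18,3)=3. stock: 3 - 3 = 0. total_sold = 22
  Event 4 (sale 18): sell min(18,0)=0. stock: 0 - 0 = 0. total_sold = 22
  Event 5 (sale 13): sell min(13,0)=0. stock: 0 - 0 = 0. total_sold = 22
  Event 6 (restock 15): 0 + 15 = 15
  Event 7 (sale 24): sell min(24,15)=15. stock: 15 - 15 = 0. total_sold = 37
  Event 8 (sale 9): sell min(9,0)=0. stock: 0 - 0 = 0. total_sold = 37
  Event 9 (return 1): 0 + 1 = 1
  Event 10 (sale 24): sell min(24,1)=1. stock: 1 - 1 = 0. total_sold = 38
  Event 11 (sale 5): sell min(5,0)=0. stock: 0 - 0 = 0. total_sold = 38
  Event 12 (adjust +6): 0 + 6 = 6
  Event 13 (sale 25): sell min(25,6)=6. stock: 6 - 6 = 0. total_sold = 44
  Event 14 (sale 19): sell min(19,0)=0. stock: 0 - 0 = 0. total_sold = 44
  Event 15 (sale 3): sell min(3,0)=0. stock: 0 - 0 = 0. total_sold = 44
  Event 16 (adjust -6): 0 + -6 = 0 (clamped to 0)
Final: stock = 0, total_sold = 44

Checking against threshold 11:
  After event 1: stock=22 > 11
  After event 2: stock=3 <= 11 -> ALERT
  After event 3: stock=0 <= 11 -> ALERT
  After event 4: stock=0 <= 11 -> ALERT
  After event 5: stock=0 <= 11 -> ALERT
  After event 6: stock=15 > 11
  After event 7: stock=0 <= 11 -> ALERT
  After event 8: stock=0 <= 11 -> ALERT
  After event 9: stock=1 <= 11 -> ALERT
  After event 10: stock=0 <= 11 -> ALERT
  After event 11: stock=0 <= 11 -> ALERT
  After event 12: stock=6 <= 11 -> ALERT
  After event 13: stock=0 <= 11 -> ALERT
  After event 14: stock=0 <= 11 -> ALERT
  After event 15: stock=0 <= 11 -> ALERT
  After event 16: stock=0 <= 11 -> ALERT
Alert events: [2, 3, 4, 5, 7, 8, 9, 10, 11, 12, 13, 14, 15, 16]. Count = 14

Answer: 14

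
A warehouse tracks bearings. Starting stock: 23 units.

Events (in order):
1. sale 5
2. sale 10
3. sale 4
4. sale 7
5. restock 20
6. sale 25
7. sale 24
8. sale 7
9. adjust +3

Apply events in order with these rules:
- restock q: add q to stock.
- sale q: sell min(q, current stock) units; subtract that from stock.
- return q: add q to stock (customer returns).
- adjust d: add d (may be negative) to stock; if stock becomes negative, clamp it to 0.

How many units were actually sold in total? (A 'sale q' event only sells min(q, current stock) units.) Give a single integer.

Processing events:
Start: stock = 23
  Event 1 (sale 5): sell min(5,23)=5. stock: 23 - 5 = 18. total_sold = 5
  Event 2 (sale 10): sell min(10,18)=10. stock: 18 - 10 = 8. total_sold = 15
  Event 3 (sale 4): sell min(4,8)=4. stock: 8 - 4 = 4. total_sold = 19
  Event 4 (sale 7): sell min(7,4)=4. stock: 4 - 4 = 0. total_sold = 23
  Event 5 (restock 20): 0 + 20 = 20
  Event 6 (sale 25): sell min(25,20)=20. stock: 20 - 20 = 0. total_sold = 43
  Event 7 (sale 24): sell min(24,0)=0. stock: 0 - 0 = 0. total_sold = 43
  Event 8 (sale 7): sell min(7,0)=0. stock: 0 - 0 = 0. total_sold = 43
  Event 9 (adjust +3): 0 + 3 = 3
Final: stock = 3, total_sold = 43

Answer: 43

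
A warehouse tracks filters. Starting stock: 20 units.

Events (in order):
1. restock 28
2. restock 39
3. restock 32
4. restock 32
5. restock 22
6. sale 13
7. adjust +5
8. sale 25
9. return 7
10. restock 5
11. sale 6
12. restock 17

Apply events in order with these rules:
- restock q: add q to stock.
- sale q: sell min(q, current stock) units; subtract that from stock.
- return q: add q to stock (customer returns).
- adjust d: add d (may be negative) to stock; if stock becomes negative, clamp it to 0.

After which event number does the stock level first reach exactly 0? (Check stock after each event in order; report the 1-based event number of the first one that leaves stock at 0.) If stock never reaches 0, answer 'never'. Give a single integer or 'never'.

Processing events:
Start: stock = 20
  Event 1 (restock 28): 20 + 28 = 48
  Event 2 (restock 39): 48 + 39 = 87
  Event 3 (restock 32): 87 + 32 = 119
  Event 4 (restock 32): 119 + 32 = 151
  Event 5 (restock 22): 151 + 22 = 173
  Event 6 (sale 13): sell min(13,173)=13. stock: 173 - 13 = 160. total_sold = 13
  Event 7 (adjust +5): 160 + 5 = 165
  Event 8 (sale 25): sell min(25,165)=25. stock: 165 - 25 = 140. total_sold = 38
  Event 9 (return 7): 140 + 7 = 147
  Event 10 (restock 5): 147 + 5 = 152
  Event 11 (sale 6): sell min(6,152)=6. stock: 152 - 6 = 146. total_sold = 44
  Event 12 (restock 17): 146 + 17 = 163
Final: stock = 163, total_sold = 44

Stock never reaches 0.

Answer: never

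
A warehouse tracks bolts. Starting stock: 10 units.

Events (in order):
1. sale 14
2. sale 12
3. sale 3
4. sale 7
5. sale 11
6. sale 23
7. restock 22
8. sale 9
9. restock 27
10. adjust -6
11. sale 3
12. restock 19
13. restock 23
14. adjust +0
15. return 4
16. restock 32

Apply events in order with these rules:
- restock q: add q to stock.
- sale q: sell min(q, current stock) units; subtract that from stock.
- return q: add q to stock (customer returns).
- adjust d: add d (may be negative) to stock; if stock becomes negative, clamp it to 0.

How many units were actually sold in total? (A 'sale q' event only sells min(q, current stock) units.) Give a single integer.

Processing events:
Start: stock = 10
  Event 1 (sale 14): sell min(14,10)=10. stock: 10 - 10 = 0. total_sold = 10
  Event 2 (sale 12): sell min(12,0)=0. stock: 0 - 0 = 0. total_sold = 10
  Event 3 (sale 3): sell min(3,0)=0. stock: 0 - 0 = 0. total_sold = 10
  Event 4 (sale 7): sell min(7,0)=0. stock: 0 - 0 = 0. total_sold = 10
  Event 5 (sale 11): sell min(11,0)=0. stock: 0 - 0 = 0. total_sold = 10
  Event 6 (sale 23): sell min(23,0)=0. stock: 0 - 0 = 0. total_sold = 10
  Event 7 (restock 22): 0 + 22 = 22
  Event 8 (sale 9): sell min(9,22)=9. stock: 22 - 9 = 13. total_sold = 19
  Event 9 (restock 27): 13 + 27 = 40
  Event 10 (adjust -6): 40 + -6 = 34
  Event 11 (sale 3): sell min(3,34)=3. stock: 34 - 3 = 31. total_sold = 22
  Event 12 (restock 19): 31 + 19 = 50
  Event 13 (restock 23): 50 + 23 = 73
  Event 14 (adjust +0): 73 + 0 = 73
  Event 15 (return 4): 73 + 4 = 77
  Event 16 (restock 32): 77 + 32 = 109
Final: stock = 109, total_sold = 22

Answer: 22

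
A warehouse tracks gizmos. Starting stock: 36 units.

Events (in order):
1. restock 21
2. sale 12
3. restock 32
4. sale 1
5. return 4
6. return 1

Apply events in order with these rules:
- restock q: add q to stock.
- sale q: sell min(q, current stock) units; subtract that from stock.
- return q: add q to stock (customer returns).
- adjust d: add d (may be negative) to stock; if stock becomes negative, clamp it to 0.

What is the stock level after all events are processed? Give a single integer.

Processing events:
Start: stock = 36
  Event 1 (restock 21): 36 + 21 = 57
  Event 2 (sale 12): sell min(12,57)=12. stock: 57 - 12 = 45. total_sold = 12
  Event 3 (restock 32): 45 + 32 = 77
  Event 4 (sale 1): sell min(1,77)=1. stock: 77 - 1 = 76. total_sold = 13
  Event 5 (return 4): 76 + 4 = 80
  Event 6 (return 1): 80 + 1 = 81
Final: stock = 81, total_sold = 13

Answer: 81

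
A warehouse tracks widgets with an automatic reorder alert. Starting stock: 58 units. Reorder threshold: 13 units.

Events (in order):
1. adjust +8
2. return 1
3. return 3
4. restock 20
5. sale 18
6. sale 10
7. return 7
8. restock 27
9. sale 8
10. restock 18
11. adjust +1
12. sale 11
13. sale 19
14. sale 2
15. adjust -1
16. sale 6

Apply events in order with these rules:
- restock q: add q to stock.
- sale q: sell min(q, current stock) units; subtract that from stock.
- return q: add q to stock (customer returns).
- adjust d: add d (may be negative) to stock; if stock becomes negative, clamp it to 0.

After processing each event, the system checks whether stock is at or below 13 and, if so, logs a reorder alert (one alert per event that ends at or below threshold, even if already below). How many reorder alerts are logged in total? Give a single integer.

Processing events:
Start: stock = 58
  Event 1 (adjust +8): 58 + 8 = 66
  Event 2 (return 1): 66 + 1 = 67
  Event 3 (return 3): 67 + 3 = 70
  Event 4 (restock 20): 70 + 20 = 90
  Event 5 (sale 18): sell min(18,90)=18. stock: 90 - 18 = 72. total_sold = 18
  Event 6 (sale 10): sell min(10,72)=10. stock: 72 - 10 = 62. total_sold = 28
  Event 7 (return 7): 62 + 7 = 69
  Event 8 (restock 27): 69 + 27 = 96
  Event 9 (sale 8): sell min(8,96)=8. stock: 96 - 8 = 88. total_sold = 36
  Event 10 (restock 18): 88 + 18 = 106
  Event 11 (adjust +1): 106 + 1 = 107
  Event 12 (sale 11): sell min(11,107)=11. stock: 107 - 11 = 96. total_sold = 47
  Event 13 (sale 19): sell min(19,96)=19. stock: 96 - 19 = 77. total_sold = 66
  Event 14 (sale 2): sell min(2,77)=2. stock: 77 - 2 = 75. total_sold = 68
  Event 15 (adjust -1): 75 + -1 = 74
  Event 16 (sale 6): sell min(6,74)=6. stock: 74 - 6 = 68. total_sold = 74
Final: stock = 68, total_sold = 74

Checking against threshold 13:
  After event 1: stock=66 > 13
  After event 2: stock=67 > 13
  After event 3: stock=70 > 13
  After event 4: stock=90 > 13
  After event 5: stock=72 > 13
  After event 6: stock=62 > 13
  After event 7: stock=69 > 13
  After event 8: stock=96 > 13
  After event 9: stock=88 > 13
  After event 10: stock=106 > 13
  After event 11: stock=107 > 13
  After event 12: stock=96 > 13
  After event 13: stock=77 > 13
  After event 14: stock=75 > 13
  After event 15: stock=74 > 13
  After event 16: stock=68 > 13
Alert events: []. Count = 0

Answer: 0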